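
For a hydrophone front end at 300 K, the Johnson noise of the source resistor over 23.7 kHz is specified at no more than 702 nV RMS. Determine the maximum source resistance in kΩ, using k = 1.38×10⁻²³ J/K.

Johnson–Nyquist: V_n = √(4kTRB) ⇒ R = V_n² / (4kTB)
4kTB = 4 × 1.38×10⁻²³ × 300 × 2.37×10⁴ = 3.92×10⁻¹⁶
R = (7.02×10⁻⁷)² / 3.92×10⁻¹⁶ = 1.26×10³ Ω = 1.26 kΩ

1.26 kΩ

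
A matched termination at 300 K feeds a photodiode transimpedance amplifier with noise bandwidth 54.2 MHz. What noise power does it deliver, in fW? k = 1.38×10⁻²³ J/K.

224 fW

P_n = kTB = 1.38×10⁻²³ × 300 × 5.42×10⁷ = 2.24×10⁻¹³ W = 224 fW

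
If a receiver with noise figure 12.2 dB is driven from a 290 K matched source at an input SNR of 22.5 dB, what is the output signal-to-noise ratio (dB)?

10.3 dB

By definition F = SNR_in/SNR_out, so in dB: SNR_out = SNR_in − NF
SNR_out = 22.5 − 12.2 = 10.3 dB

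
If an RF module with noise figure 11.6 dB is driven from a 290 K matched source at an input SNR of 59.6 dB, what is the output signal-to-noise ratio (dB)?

48.0 dB

By definition F = SNR_in/SNR_out, so in dB: SNR_out = SNR_in − NF
SNR_out = 59.6 − 11.6 = 48.0 dB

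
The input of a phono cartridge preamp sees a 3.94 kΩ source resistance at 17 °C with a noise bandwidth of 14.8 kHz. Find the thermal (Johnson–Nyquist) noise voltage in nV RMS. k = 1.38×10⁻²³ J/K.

966 nV

T = 17 °C + 273.15 = 290.15 K
V_n = √(4kTRB)
4kTRB = 4 × 1.38×10⁻²³ × 290.15 × 3.94×10³ × 1.48×10⁴ = 9.34×10⁻¹³ V²
V_n = √(9.34×10⁻¹³) = 9.66×10⁻⁷ V = 966 nV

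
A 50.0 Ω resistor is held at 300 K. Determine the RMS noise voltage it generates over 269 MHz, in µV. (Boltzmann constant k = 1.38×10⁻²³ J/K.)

V_n = √(4kTRB)
4kTRB = 4 × 1.38×10⁻²³ × 300 × 5.00×10¹ × 2.69×10⁸ = 2.23×10⁻¹⁰ V²
V_n = √(2.23×10⁻¹⁰) = 1.49×10⁻⁵ V = 14.9 µV

14.9 µV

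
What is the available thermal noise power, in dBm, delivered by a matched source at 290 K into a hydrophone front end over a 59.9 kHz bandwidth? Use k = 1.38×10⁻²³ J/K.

P_n = kTB = 1.38×10⁻²³ × 290 × 5.99×10⁴ = 2.40×10⁻¹⁶ W
In dBm: 10 log₁₀(2.40×10⁻¹⁶ / 10⁻³) = −126.2 dBm

−126.2 dBm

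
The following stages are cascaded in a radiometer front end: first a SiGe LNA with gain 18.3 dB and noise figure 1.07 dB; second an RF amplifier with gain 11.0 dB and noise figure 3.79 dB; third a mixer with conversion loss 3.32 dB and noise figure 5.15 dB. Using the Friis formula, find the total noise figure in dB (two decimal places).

1.15 dB

Convert to linear (a loss of L dB is a gain of −L dB): F_i = 10^(NF_i/10), G_i = 10^(G_i,dB/10)
  Stage 1: F_1 = 10^(1.07/10) = 1.279, G_1 = 10^(18.3/10) = 67.61
  Stage 2: F_2 = 10^(3.79/10) = 2.393, G_2 = 10^(11.0/10) = 12.59
  Stage 3: F_3 = 10^(5.15/10) = 3.273, G_3 = 10^(−3.32/10) = 0.4656
Friis cascade:
  F = 1.279 + (2.393 − 1)/67.61 + (3.273 − 1)/851.1 = 1.303
NF = 10 log₁₀(1.303) = 1.15 dB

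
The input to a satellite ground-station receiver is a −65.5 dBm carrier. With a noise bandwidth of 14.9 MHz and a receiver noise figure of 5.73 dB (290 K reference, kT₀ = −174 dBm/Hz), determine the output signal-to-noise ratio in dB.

31.0 dB

Noise floor: N = −174 + 10 log₁₀(B) + NF
10 log₁₀(1.49×10⁷) = 71.73 dB
N = −174 + 71.73 + 5.73 = −96.54 dBm
SNR = P_sig − N = −65.5 − (−96.54) = 31.04 dB → 31.0 dB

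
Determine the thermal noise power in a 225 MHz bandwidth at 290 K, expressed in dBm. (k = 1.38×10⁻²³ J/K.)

−90.5 dBm

P_n = kTB = 1.38×10⁻²³ × 290 × 2.25×10⁸ = 9.00×10⁻¹³ W
In dBm: 10 log₁₀(9.00×10⁻¹³ / 10⁻³) = −90.5 dBm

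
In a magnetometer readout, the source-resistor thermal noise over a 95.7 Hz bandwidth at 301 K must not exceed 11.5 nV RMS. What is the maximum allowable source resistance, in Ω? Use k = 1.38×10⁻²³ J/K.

Johnson–Nyquist: V_n = √(4kTRB) ⇒ R = V_n² / (4kTB)
4kTB = 4 × 1.38×10⁻²³ × 301 × 9.57×10¹ = 1.59×10⁻¹⁸
R = (1.15×10⁻⁸)² / 1.59×10⁻¹⁸ = 8.32×10¹ Ω = 83.2 Ω

83.2 Ω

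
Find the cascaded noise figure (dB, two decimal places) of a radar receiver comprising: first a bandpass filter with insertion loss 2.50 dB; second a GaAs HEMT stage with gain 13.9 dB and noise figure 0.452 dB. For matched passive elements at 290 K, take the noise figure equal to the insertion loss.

Convert to linear (a loss of L dB is a gain of −L dB): F_i = 10^(NF_i/10), G_i = 10^(G_i,dB/10)
  Stage 1: F_1 = 10^(2.50/10) = 1.778, G_1 = 10^(−2.50/10) = 0.5623
  Stage 2: F_2 = 10^(0.452/10) = 1.110, G_2 = 10^(13.9/10) = 24.55
Friis cascade:
  F = 1.778 + (1.110 − 1)/0.5623 = 1.973
NF = 10 log₁₀(1.973) = 2.95 dB

2.95 dB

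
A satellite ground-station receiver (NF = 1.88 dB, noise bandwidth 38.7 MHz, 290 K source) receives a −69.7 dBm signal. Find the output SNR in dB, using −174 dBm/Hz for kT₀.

26.5 dB

Noise floor: N = −174 + 10 log₁₀(B) + NF
10 log₁₀(3.87×10⁷) = 75.88 dB
N = −174 + 75.88 + 1.88 = −96.24 dBm
SNR = P_sig − N = −69.7 − (−96.24) = 26.54 dB → 26.5 dB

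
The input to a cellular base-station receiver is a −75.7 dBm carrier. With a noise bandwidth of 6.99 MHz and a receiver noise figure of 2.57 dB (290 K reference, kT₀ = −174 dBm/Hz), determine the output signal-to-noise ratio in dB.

27.3 dB

Noise floor: N = −174 + 10 log₁₀(B) + NF
10 log₁₀(6.99×10⁶) = 68.44 dB
N = −174 + 68.44 + 2.57 = −102.99 dBm
SNR = P_sig − N = −75.7 − (−102.99) = 27.29 dB → 27.3 dB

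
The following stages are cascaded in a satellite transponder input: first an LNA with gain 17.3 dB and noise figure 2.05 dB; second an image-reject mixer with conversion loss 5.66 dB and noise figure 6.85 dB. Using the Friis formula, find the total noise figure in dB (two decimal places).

2.24 dB

Convert to linear (a loss of L dB is a gain of −L dB): F_i = 10^(NF_i/10), G_i = 10^(G_i,dB/10)
  Stage 1: F_1 = 10^(2.05/10) = 1.603, G_1 = 10^(17.3/10) = 53.70
  Stage 2: F_2 = 10^(6.85/10) = 4.842, G_2 = 10^(−5.66/10) = 0.2716
Friis cascade:
  F = 1.603 + (4.842 − 1)/53.70 = 1.675
NF = 10 log₁₀(1.675) = 2.24 dB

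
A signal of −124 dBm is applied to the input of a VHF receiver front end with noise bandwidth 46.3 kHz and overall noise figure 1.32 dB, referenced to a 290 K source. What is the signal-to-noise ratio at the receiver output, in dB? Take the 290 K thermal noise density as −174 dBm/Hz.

2.0 dB

Noise floor: N = −174 + 10 log₁₀(B) + NF
10 log₁₀(4.63×10⁴) = 46.66 dB
N = −174 + 46.66 + 1.32 = −126.02 dBm
SNR = P_sig − N = −124 − (−126.02) = 2.02 dB → 2.0 dB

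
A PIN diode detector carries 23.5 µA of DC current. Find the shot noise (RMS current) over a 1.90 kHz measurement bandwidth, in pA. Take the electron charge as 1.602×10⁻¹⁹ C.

120 pA

I_n = √(2qI·B)
2qI·B = 2 × 1.602×10⁻¹⁹ × 2.35×10⁻⁵ × 1.90×10³ = 1.43×10⁻²⁰ A²
I_n = √(1.43×10⁻²⁰) = 1.20×10⁻¹⁰ A = 120 pA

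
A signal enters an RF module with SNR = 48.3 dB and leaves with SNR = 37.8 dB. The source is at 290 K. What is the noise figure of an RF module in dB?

10.5 dB

NF (dB) = SNR_in(dB) − SNR_out(dB) when the source is at T₀
NF = 48.3 − 37.8 = 10.5 dB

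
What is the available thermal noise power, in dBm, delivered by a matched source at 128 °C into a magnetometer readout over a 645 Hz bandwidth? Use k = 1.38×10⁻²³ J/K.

−144.5 dBm

T = 128 °C + 273.15 = 401.15 K
P_n = kTB = 1.38×10⁻²³ × 401.15 × 6.45×10² = 3.57×10⁻¹⁸ W
In dBm: 10 log₁₀(3.57×10⁻¹⁸ / 10⁻³) = −144.5 dBm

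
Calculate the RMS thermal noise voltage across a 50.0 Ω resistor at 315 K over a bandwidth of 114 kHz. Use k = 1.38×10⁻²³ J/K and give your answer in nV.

V_n = √(4kTRB)
4kTRB = 4 × 1.38×10⁻²³ × 315 × 5.00×10¹ × 1.14×10⁵ = 9.91×10⁻¹⁴ V²
V_n = √(9.91×10⁻¹⁴) = 3.15×10⁻⁷ V = 315 nV

315 nV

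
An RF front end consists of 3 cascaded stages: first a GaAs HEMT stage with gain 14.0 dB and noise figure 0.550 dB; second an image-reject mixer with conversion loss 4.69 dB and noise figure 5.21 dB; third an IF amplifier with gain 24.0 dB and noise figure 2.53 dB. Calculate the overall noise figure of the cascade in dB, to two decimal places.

Convert to linear (a loss of L dB is a gain of −L dB): F_i = 10^(NF_i/10), G_i = 10^(G_i,dB/10)
  Stage 1: F_1 = 10^(0.550/10) = 1.135, G_1 = 10^(14.0/10) = 25.12
  Stage 2: F_2 = 10^(5.21/10) = 3.319, G_2 = 10^(−4.69/10) = 0.3396
  Stage 3: F_3 = 10^(2.53/10) = 1.791, G_3 = 10^(24.0/10) = 251.2
Friis cascade:
  F = 1.135 + (3.319 − 1)/25.12 + (1.791 − 1)/8.531 = 1.320
NF = 10 log₁₀(1.320) = 1.21 dB

1.21 dB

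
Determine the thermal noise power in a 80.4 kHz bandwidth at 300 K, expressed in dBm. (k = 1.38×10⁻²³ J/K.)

−124.8 dBm

P_n = kTB = 1.38×10⁻²³ × 300 × 8.04×10⁴ = 3.33×10⁻¹⁶ W
In dBm: 10 log₁₀(3.33×10⁻¹⁶ / 10⁻³) = −124.8 dBm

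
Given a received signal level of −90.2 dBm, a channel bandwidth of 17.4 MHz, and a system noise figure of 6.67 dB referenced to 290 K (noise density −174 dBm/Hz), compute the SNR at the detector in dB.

Noise floor: N = −174 + 10 log₁₀(B) + NF
10 log₁₀(1.74×10⁷) = 72.41 dB
N = −174 + 72.41 + 6.67 = −94.92 dBm
SNR = P_sig − N = −90.2 − (−94.92) = 4.72 dB → 4.7 dB

4.7 dB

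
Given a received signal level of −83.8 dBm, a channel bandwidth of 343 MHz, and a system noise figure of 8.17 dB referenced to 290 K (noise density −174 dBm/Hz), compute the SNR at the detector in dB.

Noise floor: N = −174 + 10 log₁₀(B) + NF
10 log₁₀(3.43×10⁸) = 85.35 dB
N = −174 + 85.35 + 8.17 = −80.48 dBm
SNR = P_sig − N = −83.8 − (−80.48) = −3.32 dB → −3.3 dB

−3.3 dB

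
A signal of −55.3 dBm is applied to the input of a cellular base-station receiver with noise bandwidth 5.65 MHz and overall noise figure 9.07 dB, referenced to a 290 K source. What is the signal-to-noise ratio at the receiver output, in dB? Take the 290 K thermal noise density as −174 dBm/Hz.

42.1 dB

Noise floor: N = −174 + 10 log₁₀(B) + NF
10 log₁₀(5.65×10⁶) = 67.52 dB
N = −174 + 67.52 + 9.07 = −97.41 dBm
SNR = P_sig − N = −55.3 − (−97.41) = 42.11 dB → 42.1 dB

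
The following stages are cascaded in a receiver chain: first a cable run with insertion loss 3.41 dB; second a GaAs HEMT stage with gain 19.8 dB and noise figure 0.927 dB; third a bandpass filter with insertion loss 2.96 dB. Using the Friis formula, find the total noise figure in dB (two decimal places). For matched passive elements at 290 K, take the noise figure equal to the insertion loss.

Convert to linear (a loss of L dB is a gain of −L dB): F_i = 10^(NF_i/10), G_i = 10^(G_i,dB/10)
  Stage 1: F_1 = 10^(3.41/10) = 2.193, G_1 = 10^(−3.41/10) = 0.4560
  Stage 2: F_2 = 10^(0.927/10) = 1.238, G_2 = 10^(19.8/10) = 95.50
  Stage 3: F_3 = 10^(2.96/10) = 1.977, G_3 = 10^(−2.96/10) = 0.5058
Friis cascade:
  F = 2.193 + (1.238 − 1)/0.4560 + (1.977 − 1)/43.55 = 2.737
NF = 10 log₁₀(2.737) = 4.37 dB

4.37 dB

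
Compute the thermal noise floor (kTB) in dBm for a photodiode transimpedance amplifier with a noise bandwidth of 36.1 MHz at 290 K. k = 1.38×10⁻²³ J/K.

−98.4 dBm

P_n = kTB = 1.38×10⁻²³ × 290 × 3.61×10⁷ = 1.44×10⁻¹³ W
In dBm: 10 log₁₀(1.44×10⁻¹³ / 10⁻³) = −98.4 dBm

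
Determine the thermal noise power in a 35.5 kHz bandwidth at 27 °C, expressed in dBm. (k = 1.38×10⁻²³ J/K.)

T = 27 °C + 273.15 = 300.15 K
P_n = kTB = 1.38×10⁻²³ × 300.15 × 3.55×10⁴ = 1.47×10⁻¹⁶ W
In dBm: 10 log₁₀(1.47×10⁻¹⁶ / 10⁻³) = −128.3 dBm

−128.3 dBm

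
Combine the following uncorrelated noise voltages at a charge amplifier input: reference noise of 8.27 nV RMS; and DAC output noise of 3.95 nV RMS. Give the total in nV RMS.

9.16 nV

Uncorrelated sources add in power (mean-square): V_tot = √(ΣV_i²)
V_tot = √[(8.27×10⁻⁹)² + (3.95×10⁻⁹)²] = 9.16×10⁻⁹ V = 9.16 nV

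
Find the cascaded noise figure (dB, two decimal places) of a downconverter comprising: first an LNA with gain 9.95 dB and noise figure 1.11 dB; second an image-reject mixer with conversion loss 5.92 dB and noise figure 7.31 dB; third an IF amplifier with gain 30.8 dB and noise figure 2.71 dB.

Convert to linear (a loss of L dB is a gain of −L dB): F_i = 10^(NF_i/10), G_i = 10^(G_i,dB/10)
  Stage 1: F_1 = 10^(1.11/10) = 1.291, G_1 = 10^(9.95/10) = 9.886
  Stage 2: F_2 = 10^(7.31/10) = 5.383, G_2 = 10^(−5.92/10) = 0.2559
  Stage 3: F_3 = 10^(2.71/10) = 1.866, G_3 = 10^(30.8/10) = 1202
Friis cascade:
  F = 1.291 + (5.383 − 1)/9.886 + (1.866 − 1)/2.529 = 2.077
NF = 10 log₁₀(2.077) = 3.17 dB

3.17 dB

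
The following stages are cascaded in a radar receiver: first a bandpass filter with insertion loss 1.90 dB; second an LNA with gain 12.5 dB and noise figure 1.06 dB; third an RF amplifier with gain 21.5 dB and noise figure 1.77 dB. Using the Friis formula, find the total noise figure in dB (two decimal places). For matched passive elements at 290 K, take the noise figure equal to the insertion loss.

3.06 dB

Convert to linear (a loss of L dB is a gain of −L dB): F_i = 10^(NF_i/10), G_i = 10^(G_i,dB/10)
  Stage 1: F_1 = 10^(1.90/10) = 1.549, G_1 = 10^(−1.90/10) = 0.6457
  Stage 2: F_2 = 10^(1.06/10) = 1.276, G_2 = 10^(12.5/10) = 17.78
  Stage 3: F_3 = 10^(1.77/10) = 1.503, G_3 = 10^(21.5/10) = 141.3
Friis cascade:
  F = 1.549 + (1.276 − 1)/0.6457 + (1.503 − 1)/11.48 = 2.021
NF = 10 log₁₀(2.021) = 3.06 dB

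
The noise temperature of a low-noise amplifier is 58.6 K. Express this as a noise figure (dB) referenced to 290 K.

F = 1 + T_e/T₀ = 1 + 58.6/290 = 1.20207
NF = 10 log₁₀(1.20207) = 0.799 dB

0.799 dB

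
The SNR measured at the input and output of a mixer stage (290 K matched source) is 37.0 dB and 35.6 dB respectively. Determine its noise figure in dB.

1.4 dB

NF (dB) = SNR_in(dB) − SNR_out(dB) when the source is at T₀
NF = 37.0 − 35.6 = 1.4 dB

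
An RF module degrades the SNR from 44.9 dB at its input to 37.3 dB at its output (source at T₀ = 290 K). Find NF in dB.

7.6 dB

NF (dB) = SNR_in(dB) − SNR_out(dB) when the source is at T₀
NF = 44.9 − 37.3 = 7.6 dB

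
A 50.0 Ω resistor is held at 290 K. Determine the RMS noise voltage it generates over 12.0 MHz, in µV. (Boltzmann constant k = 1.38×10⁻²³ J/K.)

3.10 µV

V_n = √(4kTRB)
4kTRB = 4 × 1.38×10⁻²³ × 290 × 5.00×10¹ × 1.20×10⁷ = 9.60×10⁻¹² V²
V_n = √(9.60×10⁻¹²) = 3.10×10⁻⁶ V = 3.10 µV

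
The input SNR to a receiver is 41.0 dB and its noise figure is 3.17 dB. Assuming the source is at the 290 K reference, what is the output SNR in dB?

By definition F = SNR_in/SNR_out, so in dB: SNR_out = SNR_in − NF
SNR_out = 41.0 − 3.17 = 37.83 dB

37.83 dB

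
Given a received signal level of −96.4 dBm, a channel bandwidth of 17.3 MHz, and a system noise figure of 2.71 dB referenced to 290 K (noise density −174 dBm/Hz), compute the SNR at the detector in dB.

Noise floor: N = −174 + 10 log₁₀(B) + NF
10 log₁₀(1.73×10⁷) = 72.38 dB
N = −174 + 72.38 + 2.71 = −98.91 dBm
SNR = P_sig − N = −96.4 − (−98.91) = 2.51 dB → 2.5 dB

2.5 dB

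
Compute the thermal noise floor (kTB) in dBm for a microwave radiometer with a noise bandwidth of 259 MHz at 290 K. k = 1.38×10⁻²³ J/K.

−89.8 dBm

P_n = kTB = 1.38×10⁻²³ × 290 × 2.59×10⁸ = 1.04×10⁻¹² W
In dBm: 10 log₁₀(1.04×10⁻¹² / 10⁻³) = −89.8 dBm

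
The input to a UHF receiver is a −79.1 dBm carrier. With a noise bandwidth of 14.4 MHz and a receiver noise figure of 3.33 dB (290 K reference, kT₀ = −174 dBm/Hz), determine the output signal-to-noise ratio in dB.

20.0 dB

Noise floor: N = −174 + 10 log₁₀(B) + NF
10 log₁₀(1.44×10⁷) = 71.58 dB
N = −174 + 71.58 + 3.33 = −99.09 dBm
SNR = P_sig − N = −79.1 − (−99.09) = 19.99 dB → 20.0 dB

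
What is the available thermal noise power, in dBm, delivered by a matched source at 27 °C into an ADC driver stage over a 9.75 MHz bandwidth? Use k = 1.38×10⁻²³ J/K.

T = 27 °C + 273.15 = 300.15 K
P_n = kTB = 1.38×10⁻²³ × 300.15 × 9.75×10⁶ = 4.04×10⁻¹⁴ W
In dBm: 10 log₁₀(4.04×10⁻¹⁴ / 10⁻³) = −103.9 dBm

−103.9 dBm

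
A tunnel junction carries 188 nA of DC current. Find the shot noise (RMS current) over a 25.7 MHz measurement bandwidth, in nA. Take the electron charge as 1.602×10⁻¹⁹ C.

1.24 nA

I_n = √(2qI·B)
2qI·B = 2 × 1.602×10⁻¹⁹ × 1.88×10⁻⁷ × 2.57×10⁷ = 1.55×10⁻¹⁸ A²
I_n = √(1.55×10⁻¹⁸) = 1.24×10⁻⁹ A = 1.24 nA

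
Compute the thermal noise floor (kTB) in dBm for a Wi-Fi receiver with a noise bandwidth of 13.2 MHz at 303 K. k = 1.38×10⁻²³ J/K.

P_n = kTB = 1.38×10⁻²³ × 303 × 1.32×10⁷ = 5.52×10⁻¹⁴ W
In dBm: 10 log₁₀(5.52×10⁻¹⁴ / 10⁻³) = −102.6 dBm

−102.6 dBm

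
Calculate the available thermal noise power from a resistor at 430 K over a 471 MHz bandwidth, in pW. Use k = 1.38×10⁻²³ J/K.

P_n = kTB = 1.38×10⁻²³ × 430 × 4.71×10⁸ = 2.79×10⁻¹² W = 2.79 pW

2.79 pW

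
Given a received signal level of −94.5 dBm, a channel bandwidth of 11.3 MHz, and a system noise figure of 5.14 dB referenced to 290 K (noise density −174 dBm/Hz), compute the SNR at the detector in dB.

Noise floor: N = −174 + 10 log₁₀(B) + NF
10 log₁₀(1.13×10⁷) = 70.53 dB
N = −174 + 70.53 + 5.14 = −98.33 dBm
SNR = P_sig − N = −94.5 − (−98.33) = 3.83 dB → 3.8 dB

3.8 dB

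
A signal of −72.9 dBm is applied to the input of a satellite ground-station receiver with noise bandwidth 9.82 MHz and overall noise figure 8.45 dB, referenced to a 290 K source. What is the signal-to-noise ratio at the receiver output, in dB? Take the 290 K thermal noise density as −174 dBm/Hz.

22.7 dB

Noise floor: N = −174 + 10 log₁₀(B) + NF
10 log₁₀(9.82×10⁶) = 69.92 dB
N = −174 + 69.92 + 8.45 = −95.63 dBm
SNR = P_sig − N = −72.9 − (−95.63) = 22.73 dB → 22.7 dB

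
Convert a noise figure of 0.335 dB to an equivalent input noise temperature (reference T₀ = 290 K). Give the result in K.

F = 10^(0.335/10) = 1.08019
T_e = (F − 1)·T₀ = (1.08019 − 1) × 290 = 23.3 K

23.3 K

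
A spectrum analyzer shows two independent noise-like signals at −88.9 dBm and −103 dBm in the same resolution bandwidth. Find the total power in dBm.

−88.7 dBm

Convert to linear, add, convert back:
P₁ = 1.29×10⁻¹² W, P₂ = 5.01×10⁻¹⁴ W
P_tot = 1.34×10⁻¹² W → 10 log₁₀(P_tot / 10⁻³) = −88.7 dBm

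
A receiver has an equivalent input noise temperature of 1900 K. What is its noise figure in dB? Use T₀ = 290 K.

8.78 dB

F = 1 + T_e/T₀ = 1 + 1900/290 = 7.55172
NF = 10 log₁₀(7.55172) = 8.78 dB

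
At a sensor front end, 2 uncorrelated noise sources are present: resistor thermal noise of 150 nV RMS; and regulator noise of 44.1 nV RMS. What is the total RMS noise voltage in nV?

156 nV

Uncorrelated sources add in power (mean-square): V_tot = √(ΣV_i²)
V_tot = √[(1.50×10⁻⁷)² + (4.41×10⁻⁸)²] = 1.56×10⁻⁷ V = 156 nV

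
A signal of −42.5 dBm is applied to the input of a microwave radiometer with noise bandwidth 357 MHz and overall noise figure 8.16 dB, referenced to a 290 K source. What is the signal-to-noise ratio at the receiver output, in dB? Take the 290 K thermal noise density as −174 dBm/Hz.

Noise floor: N = −174 + 10 log₁₀(B) + NF
10 log₁₀(3.57×10⁸) = 85.53 dB
N = −174 + 85.53 + 8.16 = −80.31 dBm
SNR = P_sig − N = −42.5 − (−80.31) = 37.81 dB → 37.8 dB

37.8 dB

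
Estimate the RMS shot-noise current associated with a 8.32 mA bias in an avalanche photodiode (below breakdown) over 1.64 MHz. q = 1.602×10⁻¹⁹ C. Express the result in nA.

I_n = √(2qI·B)
2qI·B = 2 × 1.602×10⁻¹⁹ × 8.32×10⁻³ × 1.64×10⁶ = 4.37×10⁻¹⁵ A²
I_n = √(4.37×10⁻¹⁵) = 6.61×10⁻⁸ A = 66.1 nA

66.1 nA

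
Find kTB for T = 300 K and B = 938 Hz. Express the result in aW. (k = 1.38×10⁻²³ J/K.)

3.88 aW

P_n = kTB = 1.38×10⁻²³ × 300 × 9.38×10² = 3.88×10⁻¹⁸ W = 3.88 aW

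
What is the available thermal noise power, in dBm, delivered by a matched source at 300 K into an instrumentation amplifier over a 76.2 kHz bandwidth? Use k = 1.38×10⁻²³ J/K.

P_n = kTB = 1.38×10⁻²³ × 300 × 7.62×10⁴ = 3.15×10⁻¹⁶ W
In dBm: 10 log₁₀(3.15×10⁻¹⁶ / 10⁻³) = −125.0 dBm

−125.0 dBm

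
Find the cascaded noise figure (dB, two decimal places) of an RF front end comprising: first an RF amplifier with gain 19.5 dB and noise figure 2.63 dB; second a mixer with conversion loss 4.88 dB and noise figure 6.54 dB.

Convert to linear (a loss of L dB is a gain of −L dB): F_i = 10^(NF_i/10), G_i = 10^(G_i,dB/10)
  Stage 1: F_1 = 10^(2.63/10) = 1.832, G_1 = 10^(19.5/10) = 89.13
  Stage 2: F_2 = 10^(6.54/10) = 4.508, G_2 = 10^(−4.88/10) = 0.3251
Friis cascade:
  F = 1.832 + (4.508 − 1)/89.13 = 1.872
NF = 10 log₁₀(1.872) = 2.72 dB

2.72 dB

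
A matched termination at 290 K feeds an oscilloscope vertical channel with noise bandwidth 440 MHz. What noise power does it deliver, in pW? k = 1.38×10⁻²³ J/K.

P_n = kTB = 1.38×10⁻²³ × 290 × 4.40×10⁸ = 1.76×10⁻¹² W = 1.76 pW

1.76 pW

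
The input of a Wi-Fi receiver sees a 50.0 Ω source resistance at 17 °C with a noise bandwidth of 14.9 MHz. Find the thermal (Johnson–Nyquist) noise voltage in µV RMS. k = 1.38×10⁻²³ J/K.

3.45 µV

T = 17 °C + 273.15 = 290.15 K
V_n = √(4kTRB)
4kTRB = 4 × 1.38×10⁻²³ × 290.15 × 5.00×10¹ × 1.49×10⁷ = 1.19×10⁻¹¹ V²
V_n = √(1.19×10⁻¹¹) = 3.45×10⁻⁶ V = 3.45 µV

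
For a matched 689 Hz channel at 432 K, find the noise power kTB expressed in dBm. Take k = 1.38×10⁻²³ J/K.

−143.9 dBm

P_n = kTB = 1.38×10⁻²³ × 432 × 6.89×10² = 4.11×10⁻¹⁸ W
In dBm: 10 log₁₀(4.11×10⁻¹⁸ / 10⁻³) = −143.9 dBm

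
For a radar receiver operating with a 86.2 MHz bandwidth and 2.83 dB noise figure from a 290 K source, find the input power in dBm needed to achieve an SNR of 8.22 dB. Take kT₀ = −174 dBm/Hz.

Sensitivity = −174 + 10 log₁₀(B) + NF + SNR_min
= −174 + 79.36 + 2.83 + 8.22
= −83.59 dBm → −83.6 dBm

−83.6 dBm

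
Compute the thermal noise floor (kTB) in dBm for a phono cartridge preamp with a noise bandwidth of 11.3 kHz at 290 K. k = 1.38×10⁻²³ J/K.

−133.4 dBm

P_n = kTB = 1.38×10⁻²³ × 290 × 1.13×10⁴ = 4.52×10⁻¹⁷ W
In dBm: 10 log₁₀(4.52×10⁻¹⁷ / 10⁻³) = −133.4 dBm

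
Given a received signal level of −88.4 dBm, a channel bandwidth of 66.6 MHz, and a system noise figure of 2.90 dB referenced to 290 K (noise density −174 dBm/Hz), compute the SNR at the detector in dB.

Noise floor: N = −174 + 10 log₁₀(B) + NF
10 log₁₀(6.66×10⁷) = 78.23 dB
N = −174 + 78.23 + 2.90 = −92.87 dBm
SNR = P_sig − N = −88.4 − (−92.87) = 4.47 dB → 4.5 dB

4.5 dB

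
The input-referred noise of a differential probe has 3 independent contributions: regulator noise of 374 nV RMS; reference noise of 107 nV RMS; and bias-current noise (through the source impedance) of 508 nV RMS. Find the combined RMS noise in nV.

640 nV

Uncorrelated sources add in power (mean-square): V_tot = √(ΣV_i²)
V_tot = √[(3.74×10⁻⁷)² + (1.07×10⁻⁷)² + (5.08×10⁻⁷)²] = 6.40×10⁻⁷ V = 640 nV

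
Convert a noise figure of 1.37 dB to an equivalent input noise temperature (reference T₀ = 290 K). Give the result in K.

108 K

F = 10^(1.37/10) = 1.37088
T_e = (F − 1)·T₀ = (1.37088 − 1) × 290 = 108 K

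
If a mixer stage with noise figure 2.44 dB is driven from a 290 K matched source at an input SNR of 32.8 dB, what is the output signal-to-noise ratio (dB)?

30.36 dB

By definition F = SNR_in/SNR_out, so in dB: SNR_out = SNR_in − NF
SNR_out = 32.8 − 2.44 = 30.36 dB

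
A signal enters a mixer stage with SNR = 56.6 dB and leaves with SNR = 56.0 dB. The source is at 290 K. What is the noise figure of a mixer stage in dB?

NF (dB) = SNR_in(dB) − SNR_out(dB) when the source is at T₀
NF = 56.6 − 56.0 = 0.6 dB

0.6 dB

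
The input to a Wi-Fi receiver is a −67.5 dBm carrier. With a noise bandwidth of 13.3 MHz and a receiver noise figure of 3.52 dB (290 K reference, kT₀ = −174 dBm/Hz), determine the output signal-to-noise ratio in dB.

Noise floor: N = −174 + 10 log₁₀(B) + NF
10 log₁₀(1.33×10⁷) = 71.24 dB
N = −174 + 71.24 + 3.52 = −99.24 dBm
SNR = P_sig − N = −67.5 − (−99.24) = 31.74 dB → 31.7 dB

31.7 dB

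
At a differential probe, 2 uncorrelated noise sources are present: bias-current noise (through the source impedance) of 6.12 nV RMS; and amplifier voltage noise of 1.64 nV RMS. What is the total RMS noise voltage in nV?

Uncorrelated sources add in power (mean-square): V_tot = √(ΣV_i²)
V_tot = √[(6.12×10⁻⁹)² + (1.64×10⁻⁹)²] = 6.34×10⁻⁹ V = 6.34 nV

6.34 nV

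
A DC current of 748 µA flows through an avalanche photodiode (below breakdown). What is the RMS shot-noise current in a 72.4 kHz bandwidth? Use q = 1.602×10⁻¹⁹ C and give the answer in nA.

I_n = √(2qI·B)
2qI·B = 2 × 1.602×10⁻¹⁹ × 7.48×10⁻⁴ × 7.24×10⁴ = 1.74×10⁻¹⁷ A²
I_n = √(1.74×10⁻¹⁷) = 4.17×10⁻⁹ A = 4.17 nA

4.17 nA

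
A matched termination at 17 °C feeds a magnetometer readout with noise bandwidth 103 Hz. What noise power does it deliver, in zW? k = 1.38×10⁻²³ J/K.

412 zW

T = 17 °C + 273.15 = 290.15 K
P_n = kTB = 1.38×10⁻²³ × 290.15 × 1.03×10² = 4.12×10⁻¹⁹ W = 412 zW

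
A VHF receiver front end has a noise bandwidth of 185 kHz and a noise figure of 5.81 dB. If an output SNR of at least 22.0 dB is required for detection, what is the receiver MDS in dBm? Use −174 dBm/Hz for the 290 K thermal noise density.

Sensitivity = −174 + 10 log₁₀(B) + NF + SNR_min
= −174 + 52.67 + 5.81 + 22.0
= −93.52 dBm → −93.5 dBm

−93.5 dBm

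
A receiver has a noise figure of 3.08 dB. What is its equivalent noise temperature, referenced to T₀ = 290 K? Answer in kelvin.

F = 10^(3.08/10) = 2.03236
T_e = (F − 1)·T₀ = (2.03236 − 1) × 290 = 299 K

299 K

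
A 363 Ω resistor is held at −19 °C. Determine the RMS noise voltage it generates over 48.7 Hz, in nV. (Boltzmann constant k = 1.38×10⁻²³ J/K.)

15.7 nV

T = −19 °C + 273.15 = 254.15 K
V_n = √(4kTRB)
4kTRB = 4 × 1.38×10⁻²³ × 254.15 × 3.63×10² × 4.87×10¹ = 2.48×10⁻¹⁶ V²
V_n = √(2.48×10⁻¹⁶) = 1.57×10⁻⁸ V = 15.7 nV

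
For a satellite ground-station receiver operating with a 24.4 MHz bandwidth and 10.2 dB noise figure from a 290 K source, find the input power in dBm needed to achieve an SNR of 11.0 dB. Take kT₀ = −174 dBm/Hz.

Sensitivity = −174 + 10 log₁₀(B) + NF + SNR_min
= −174 + 73.87 + 10.2 + 11.0
= −78.93 dBm → −78.9 dBm

−78.9 dBm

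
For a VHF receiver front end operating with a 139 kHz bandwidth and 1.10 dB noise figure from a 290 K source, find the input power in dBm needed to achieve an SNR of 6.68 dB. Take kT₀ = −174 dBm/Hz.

−114.8 dBm

Sensitivity = −174 + 10 log₁₀(B) + NF + SNR_min
= −174 + 51.43 + 1.10 + 6.68
= −114.79 dBm → −114.8 dBm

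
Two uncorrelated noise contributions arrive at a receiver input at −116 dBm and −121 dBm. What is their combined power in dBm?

Convert to linear, add, convert back:
P₁ = 2.51×10⁻¹⁵ W, P₂ = 7.94×10⁻¹⁶ W
P_tot = 3.31×10⁻¹⁵ W → 10 log₁₀(P_tot / 10⁻³) = −114.8 dBm

−114.8 dBm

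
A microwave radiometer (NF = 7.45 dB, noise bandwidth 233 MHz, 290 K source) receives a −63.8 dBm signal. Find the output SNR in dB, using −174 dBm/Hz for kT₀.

19.1 dB

Noise floor: N = −174 + 10 log₁₀(B) + NF
10 log₁₀(2.33×10⁸) = 83.67 dB
N = −174 + 83.67 + 7.45 = −82.88 dBm
SNR = P_sig − N = −63.8 − (−82.88) = 19.08 dB → 19.1 dB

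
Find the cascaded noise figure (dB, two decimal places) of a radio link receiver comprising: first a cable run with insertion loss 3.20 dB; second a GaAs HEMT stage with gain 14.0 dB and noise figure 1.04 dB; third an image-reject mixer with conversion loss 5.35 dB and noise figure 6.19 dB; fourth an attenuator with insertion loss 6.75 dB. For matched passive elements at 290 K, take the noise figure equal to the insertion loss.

Convert to linear (a loss of L dB is a gain of −L dB): F_i = 10^(NF_i/10), G_i = 10^(G_i,dB/10)
  Stage 1: F_1 = 10^(3.20/10) = 2.089, G_1 = 10^(−3.20/10) = 0.4786
  Stage 2: F_2 = 10^(1.04/10) = 1.271, G_2 = 10^(14.0/10) = 25.12
  Stage 3: F_3 = 10^(6.19/10) = 4.159, G_3 = 10^(−5.35/10) = 0.2917
  Stage 4: F_4 = 10^(6.75/10) = 4.732, G_4 = 10^(−6.75/10) = 0.2113
Friis cascade:
  F = 2.089 + (1.271 − 1)/0.4786 + (4.159 − 1)/12.02 + (4.732 − 1)/3.508 = 3.981
NF = 10 log₁₀(3.981) = 6.00 dB

6.00 dB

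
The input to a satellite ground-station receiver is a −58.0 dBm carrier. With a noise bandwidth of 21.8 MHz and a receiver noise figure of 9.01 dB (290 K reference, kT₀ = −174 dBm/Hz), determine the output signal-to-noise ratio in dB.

33.6 dB

Noise floor: N = −174 + 10 log₁₀(B) + NF
10 log₁₀(2.18×10⁷) = 73.38 dB
N = −174 + 73.38 + 9.01 = −91.61 dBm
SNR = P_sig − N = −58.0 − (−91.61) = 33.61 dB → 33.6 dB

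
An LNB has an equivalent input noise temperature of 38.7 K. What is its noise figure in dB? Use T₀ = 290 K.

F = 1 + T_e/T₀ = 1 + 38.7/290 = 1.13345
NF = 10 log₁₀(1.13345) = 0.544 dB

0.544 dB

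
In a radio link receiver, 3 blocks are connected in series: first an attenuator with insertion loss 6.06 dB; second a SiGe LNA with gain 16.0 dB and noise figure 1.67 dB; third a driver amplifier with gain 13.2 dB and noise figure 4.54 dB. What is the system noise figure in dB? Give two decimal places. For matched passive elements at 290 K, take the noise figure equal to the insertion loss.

Convert to linear (a loss of L dB is a gain of −L dB): F_i = 10^(NF_i/10), G_i = 10^(G_i,dB/10)
  Stage 1: F_1 = 10^(6.06/10) = 4.036, G_1 = 10^(−6.06/10) = 0.2477
  Stage 2: F_2 = 10^(1.67/10) = 1.469, G_2 = 10^(16.0/10) = 39.81
  Stage 3: F_3 = 10^(4.54/10) = 2.844, G_3 = 10^(13.2/10) = 20.89
Friis cascade:
  F = 4.036 + (1.469 − 1)/0.2477 + (2.844 − 1)/9.863 = 6.116
NF = 10 log₁₀(6.116) = 7.86 dB

7.86 dB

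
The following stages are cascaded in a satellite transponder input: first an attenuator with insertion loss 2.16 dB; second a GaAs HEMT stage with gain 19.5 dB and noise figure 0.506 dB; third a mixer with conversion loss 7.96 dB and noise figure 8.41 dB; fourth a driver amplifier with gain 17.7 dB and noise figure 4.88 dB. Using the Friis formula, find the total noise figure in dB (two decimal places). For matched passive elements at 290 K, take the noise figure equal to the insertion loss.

Convert to linear (a loss of L dB is a gain of −L dB): F_i = 10^(NF_i/10), G_i = 10^(G_i,dB/10)
  Stage 1: F_1 = 10^(2.16/10) = 1.644, G_1 = 10^(−2.16/10) = 0.6081
  Stage 2: F_2 = 10^(0.506/10) = 1.124, G_2 = 10^(19.5/10) = 89.13
  Stage 3: F_3 = 10^(8.41/10) = 6.934, G_3 = 10^(−7.96/10) = 0.1600
  Stage 4: F_4 = 10^(4.88/10) = 3.076, G_4 = 10^(17.7/10) = 58.88
Friis cascade:
  F = 1.644 + (1.124 − 1)/0.6081 + (6.934 − 1)/54.20 + (3.076 − 1)/8.670 = 2.197
NF = 10 log₁₀(2.197) = 3.42 dB

3.42 dB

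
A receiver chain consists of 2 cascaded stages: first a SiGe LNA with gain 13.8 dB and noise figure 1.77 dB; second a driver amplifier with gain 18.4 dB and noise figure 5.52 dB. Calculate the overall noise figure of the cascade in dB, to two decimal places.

2.07 dB

Convert to linear (a loss of L dB is a gain of −L dB): F_i = 10^(NF_i/10), G_i = 10^(G_i,dB/10)
  Stage 1: F_1 = 10^(1.77/10) = 1.503, G_1 = 10^(13.8/10) = 23.99
  Stage 2: F_2 = 10^(5.52/10) = 3.565, G_2 = 10^(18.4/10) = 69.18
Friis cascade:
  F = 1.503 + (3.565 − 1)/23.99 = 1.610
NF = 10 log₁₀(1.610) = 2.07 dB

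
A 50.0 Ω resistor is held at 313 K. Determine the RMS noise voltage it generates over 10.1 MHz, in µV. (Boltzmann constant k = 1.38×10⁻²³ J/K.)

2.95 µV

V_n = √(4kTRB)
4kTRB = 4 × 1.38×10⁻²³ × 313 × 5.00×10¹ × 1.01×10⁷ = 8.73×10⁻¹² V²
V_n = √(8.73×10⁻¹²) = 2.95×10⁻⁶ V = 2.95 µV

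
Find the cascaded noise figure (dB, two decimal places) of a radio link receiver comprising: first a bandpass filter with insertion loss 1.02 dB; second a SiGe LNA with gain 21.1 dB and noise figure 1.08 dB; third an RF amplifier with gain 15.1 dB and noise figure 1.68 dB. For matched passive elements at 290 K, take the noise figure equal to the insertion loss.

2.11 dB

Convert to linear (a loss of L dB is a gain of −L dB): F_i = 10^(NF_i/10), G_i = 10^(G_i,dB/10)
  Stage 1: F_1 = 10^(1.02/10) = 1.265, G_1 = 10^(−1.02/10) = 0.7907
  Stage 2: F_2 = 10^(1.08/10) = 1.282, G_2 = 10^(21.1/10) = 128.8
  Stage 3: F_3 = 10^(1.68/10) = 1.472, G_3 = 10^(15.1/10) = 32.36
Friis cascade:
  F = 1.265 + (1.282 − 1)/0.7907 + (1.472 − 1)/101.9 = 1.626
NF = 10 log₁₀(1.626) = 2.11 dB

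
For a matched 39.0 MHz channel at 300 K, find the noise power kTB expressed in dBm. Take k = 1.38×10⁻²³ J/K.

P_n = kTB = 1.38×10⁻²³ × 300 × 3.90×10⁷ = 1.61×10⁻¹³ W
In dBm: 10 log₁₀(1.61×10⁻¹³ / 10⁻³) = −97.9 dBm

−97.9 dBm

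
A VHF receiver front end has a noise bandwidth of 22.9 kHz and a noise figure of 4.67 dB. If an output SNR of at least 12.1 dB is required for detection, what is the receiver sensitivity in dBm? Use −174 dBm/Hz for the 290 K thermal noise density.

Sensitivity = −174 + 10 log₁₀(B) + NF + SNR_min
= −174 + 43.6 + 4.67 + 12.1
= −113.63 dBm → −113.6 dBm

−113.6 dBm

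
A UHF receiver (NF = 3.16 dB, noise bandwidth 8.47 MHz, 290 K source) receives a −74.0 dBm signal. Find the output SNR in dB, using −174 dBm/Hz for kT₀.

27.6 dB

Noise floor: N = −174 + 10 log₁₀(B) + NF
10 log₁₀(8.47×10⁶) = 69.28 dB
N = −174 + 69.28 + 3.16 = −101.56 dBm
SNR = P_sig − N = −74.0 − (−101.56) = 27.56 dB → 27.6 dB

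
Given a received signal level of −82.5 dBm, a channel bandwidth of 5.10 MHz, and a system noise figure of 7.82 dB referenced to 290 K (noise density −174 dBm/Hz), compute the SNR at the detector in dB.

Noise floor: N = −174 + 10 log₁₀(B) + NF
10 log₁₀(5.10×10⁶) = 67.08 dB
N = −174 + 67.08 + 7.82 = −99.10 dBm
SNR = P_sig − N = −82.5 − (−99.10) = 16.60 dB → 16.6 dB

16.6 dB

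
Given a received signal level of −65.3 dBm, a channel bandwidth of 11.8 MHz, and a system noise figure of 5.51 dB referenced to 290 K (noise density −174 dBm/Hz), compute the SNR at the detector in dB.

32.5 dB

Noise floor: N = −174 + 10 log₁₀(B) + NF
10 log₁₀(1.18×10⁷) = 70.72 dB
N = −174 + 70.72 + 5.51 = −97.77 dBm
SNR = P_sig − N = −65.3 − (−97.77) = 32.47 dB → 32.5 dB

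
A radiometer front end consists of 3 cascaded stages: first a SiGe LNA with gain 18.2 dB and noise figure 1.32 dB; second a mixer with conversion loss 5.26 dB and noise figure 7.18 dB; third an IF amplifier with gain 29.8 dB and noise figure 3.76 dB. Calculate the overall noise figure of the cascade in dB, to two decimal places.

Convert to linear (a loss of L dB is a gain of −L dB): F_i = 10^(NF_i/10), G_i = 10^(G_i,dB/10)
  Stage 1: F_1 = 10^(1.32/10) = 1.355, G_1 = 10^(18.2/10) = 66.07
  Stage 2: F_2 = 10^(7.18/10) = 5.224, G_2 = 10^(−5.26/10) = 0.2979
  Stage 3: F_3 = 10^(3.76/10) = 2.377, G_3 = 10^(29.8/10) = 955.0
Friis cascade:
  F = 1.355 + (5.224 − 1)/66.07 + (2.377 − 1)/19.68 = 1.489
NF = 10 log₁₀(1.489) = 1.73 dB

1.73 dB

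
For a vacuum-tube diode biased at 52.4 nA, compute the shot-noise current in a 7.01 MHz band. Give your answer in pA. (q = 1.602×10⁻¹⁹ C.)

I_n = √(2qI·B)
2qI·B = 2 × 1.602×10⁻¹⁹ × 5.24×10⁻⁸ × 7.01×10⁶ = 1.18×10⁻¹⁹ A²
I_n = √(1.18×10⁻¹⁹) = 3.43×10⁻¹⁰ A = 343 pA

343 pA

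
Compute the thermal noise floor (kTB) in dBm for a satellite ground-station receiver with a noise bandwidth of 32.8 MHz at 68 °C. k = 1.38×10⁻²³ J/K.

T = 68 °C + 273.15 = 341.15 K
P_n = kTB = 1.38×10⁻²³ × 341.15 × 3.28×10⁷ = 1.54×10⁻¹³ W
In dBm: 10 log₁₀(1.54×10⁻¹³ / 10⁻³) = −98.1 dBm

−98.1 dBm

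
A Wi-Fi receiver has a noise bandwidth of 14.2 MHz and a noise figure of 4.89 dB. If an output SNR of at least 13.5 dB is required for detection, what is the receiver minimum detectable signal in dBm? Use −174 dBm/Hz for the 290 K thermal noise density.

−84.1 dBm

Sensitivity = −174 + 10 log₁₀(B) + NF + SNR_min
= −174 + 71.52 + 4.89 + 13.5
= −84.09 dBm → −84.1 dBm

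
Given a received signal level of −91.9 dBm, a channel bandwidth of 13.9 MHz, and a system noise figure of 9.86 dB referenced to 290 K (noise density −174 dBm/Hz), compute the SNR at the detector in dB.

Noise floor: N = −174 + 10 log₁₀(B) + NF
10 log₁₀(1.39×10⁷) = 71.43 dB
N = −174 + 71.43 + 9.86 = −92.71 dBm
SNR = P_sig − N = −91.9 − (−92.71) = 0.81 dB → 0.8 dB

0.8 dB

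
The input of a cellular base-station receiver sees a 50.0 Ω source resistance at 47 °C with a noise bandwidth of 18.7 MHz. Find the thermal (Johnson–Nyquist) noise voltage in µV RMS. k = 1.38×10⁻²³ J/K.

4.06 µV

T = 47 °C + 273.15 = 320.15 K
V_n = √(4kTRB)
4kTRB = 4 × 1.38×10⁻²³ × 320.15 × 5.00×10¹ × 1.87×10⁷ = 1.65×10⁻¹¹ V²
V_n = √(1.65×10⁻¹¹) = 4.06×10⁻⁶ V = 4.06 µV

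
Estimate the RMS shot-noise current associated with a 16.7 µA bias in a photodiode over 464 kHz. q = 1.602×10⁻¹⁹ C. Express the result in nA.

I_n = √(2qI·B)
2qI·B = 2 × 1.602×10⁻¹⁹ × 1.67×10⁻⁵ × 4.64×10⁵ = 2.48×10⁻¹⁸ A²
I_n = √(2.48×10⁻¹⁸) = 1.58×10⁻⁹ A = 1.58 nA

1.58 nA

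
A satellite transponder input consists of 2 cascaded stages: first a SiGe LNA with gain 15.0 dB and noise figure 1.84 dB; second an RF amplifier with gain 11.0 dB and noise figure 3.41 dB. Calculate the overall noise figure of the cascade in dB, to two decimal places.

1.95 dB

Convert to linear (a loss of L dB is a gain of −L dB): F_i = 10^(NF_i/10), G_i = 10^(G_i,dB/10)
  Stage 1: F_1 = 10^(1.84/10) = 1.528, G_1 = 10^(15.0/10) = 31.62
  Stage 2: F_2 = 10^(3.41/10) = 2.193, G_2 = 10^(11.0/10) = 12.59
Friis cascade:
  F = 1.528 + (2.193 − 1)/31.62 = 1.565
NF = 10 log₁₀(1.565) = 1.95 dB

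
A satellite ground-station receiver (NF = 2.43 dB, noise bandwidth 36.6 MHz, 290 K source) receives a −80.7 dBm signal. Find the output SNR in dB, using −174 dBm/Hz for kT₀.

15.2 dB

Noise floor: N = −174 + 10 log₁₀(B) + NF
10 log₁₀(3.66×10⁷) = 75.63 dB
N = −174 + 75.63 + 2.43 = −95.94 dBm
SNR = P_sig − N = −80.7 − (−95.94) = 15.24 dB → 15.2 dB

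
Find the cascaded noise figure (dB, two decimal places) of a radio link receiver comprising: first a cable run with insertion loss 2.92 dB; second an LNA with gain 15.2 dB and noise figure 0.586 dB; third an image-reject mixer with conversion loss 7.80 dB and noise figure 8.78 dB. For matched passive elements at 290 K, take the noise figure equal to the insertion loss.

4.20 dB

Convert to linear (a loss of L dB is a gain of −L dB): F_i = 10^(NF_i/10), G_i = 10^(G_i,dB/10)
  Stage 1: F_1 = 10^(2.92/10) = 1.959, G_1 = 10^(−2.92/10) = 0.5105
  Stage 2: F_2 = 10^(0.586/10) = 1.144, G_2 = 10^(15.2/10) = 33.11
  Stage 3: F_3 = 10^(8.78/10) = 7.551, G_3 = 10^(−7.80/10) = 0.1660
Friis cascade:
  F = 1.959 + (1.144 − 1)/0.5105 + (7.551 − 1)/16.90 = 2.629
NF = 10 log₁₀(2.629) = 4.20 dB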